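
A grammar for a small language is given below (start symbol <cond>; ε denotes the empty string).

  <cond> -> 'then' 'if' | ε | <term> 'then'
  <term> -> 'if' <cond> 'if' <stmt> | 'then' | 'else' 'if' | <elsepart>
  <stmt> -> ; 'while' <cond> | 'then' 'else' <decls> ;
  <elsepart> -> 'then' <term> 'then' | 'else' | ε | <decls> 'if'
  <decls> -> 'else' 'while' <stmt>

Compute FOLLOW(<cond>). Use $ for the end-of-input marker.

<cond> is the start symbol, so $ ∈ FOLLOW(<cond>).
In <term> -> 'if' <cond> 'if' <stmt>: add FIRST('if' <stmt>) = { 'if' }.
In <stmt> -> ; 'while' <cond>: <cond> is at the end, add FOLLOW(<stmt>) = { 'if', 'then', ; }.
Union: FOLLOW(<cond>) = { $, 'if', 'then', ; }.

{ $, 'if', 'then', ; }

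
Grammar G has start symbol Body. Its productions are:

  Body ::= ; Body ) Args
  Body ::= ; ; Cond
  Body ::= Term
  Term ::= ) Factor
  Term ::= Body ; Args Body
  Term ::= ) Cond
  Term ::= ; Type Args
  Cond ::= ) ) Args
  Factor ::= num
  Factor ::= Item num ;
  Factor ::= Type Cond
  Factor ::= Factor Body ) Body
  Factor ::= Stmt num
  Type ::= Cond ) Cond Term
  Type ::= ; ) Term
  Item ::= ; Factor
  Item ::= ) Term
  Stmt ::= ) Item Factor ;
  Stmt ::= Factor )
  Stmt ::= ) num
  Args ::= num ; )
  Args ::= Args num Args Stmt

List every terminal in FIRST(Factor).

Factor ::= num contributes {num}.
From Factor ::= Item num ;: add FIRST(Item) = { ), ; }.
From Factor ::= Type Cond: add FIRST(Type) = { ), ; }.
From Factor ::= Factor Body ) Body: add FIRST(Factor) = { ), ;, num }.
From Factor ::= Stmt num: add FIRST(Stmt) = { ), ;, num }.
Union: FIRST(Factor) = { ), ;, num }.

{ ), ;, num }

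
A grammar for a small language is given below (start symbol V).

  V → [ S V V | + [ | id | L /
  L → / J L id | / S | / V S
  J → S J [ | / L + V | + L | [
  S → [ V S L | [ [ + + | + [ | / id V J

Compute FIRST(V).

{ +, /, [, id }

V → [ S V V contributes {[}.
V → + [ contributes {+}.
V → id contributes {id}.
From V → L /: add FIRST(L) = { / }.
Union: FIRST(V) = { +, /, [, id }.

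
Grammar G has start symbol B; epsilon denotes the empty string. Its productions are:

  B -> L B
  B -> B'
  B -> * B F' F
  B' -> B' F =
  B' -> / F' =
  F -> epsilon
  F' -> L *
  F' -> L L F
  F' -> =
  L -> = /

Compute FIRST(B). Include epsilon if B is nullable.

{ *, /, = }

From B -> L B: add FIRST(L) = { = }.
From B -> B': add FIRST(B') = { / }.
B -> * B F' F contributes {*}.
Union: FIRST(B) = { *, /, = }.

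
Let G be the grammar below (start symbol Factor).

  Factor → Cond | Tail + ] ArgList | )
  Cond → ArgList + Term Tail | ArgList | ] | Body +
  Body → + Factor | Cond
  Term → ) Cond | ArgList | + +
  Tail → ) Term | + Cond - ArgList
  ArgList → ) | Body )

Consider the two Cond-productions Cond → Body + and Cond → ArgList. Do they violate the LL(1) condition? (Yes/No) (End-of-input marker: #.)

Yes

FIRST(Body +) = { ), +, ] } and FIRST(ArgList) = { ), +, ] }.
Both contain ), so the two alternatives are not disjoint — LL(1) conflict.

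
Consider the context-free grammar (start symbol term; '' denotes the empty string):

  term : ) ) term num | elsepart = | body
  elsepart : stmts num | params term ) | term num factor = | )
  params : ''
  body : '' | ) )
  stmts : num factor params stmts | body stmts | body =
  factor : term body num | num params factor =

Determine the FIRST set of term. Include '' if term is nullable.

{ ), =, num, '' }

term : ) ) term num contributes {)}.
From term : elsepart =: add FIRST(elsepart) = { ), =, num }.
From term : body: add FIRST(body) = { ), '' } (including '' since body is nullable).
Union: FIRST(term) = { ), =, num, '' }.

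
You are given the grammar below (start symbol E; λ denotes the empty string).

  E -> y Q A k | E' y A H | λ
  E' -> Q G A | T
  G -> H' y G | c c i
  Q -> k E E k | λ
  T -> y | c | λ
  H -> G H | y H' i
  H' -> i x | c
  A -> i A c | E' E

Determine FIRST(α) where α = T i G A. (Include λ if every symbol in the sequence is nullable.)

Add FIRST(T)\{λ} = { c, y }; T is nullable, continue.
i is a terminal; add {i} and stop.

{ c, i, y }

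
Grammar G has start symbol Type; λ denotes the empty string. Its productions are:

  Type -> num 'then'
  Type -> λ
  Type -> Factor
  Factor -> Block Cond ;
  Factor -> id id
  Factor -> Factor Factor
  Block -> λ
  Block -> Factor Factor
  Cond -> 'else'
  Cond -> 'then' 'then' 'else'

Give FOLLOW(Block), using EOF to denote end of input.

In Factor -> Block Cond ;: add FIRST(Cond ;) = { 'else', 'then' }.
Union: FOLLOW(Block) = { 'else', 'then' }.

{ 'else', 'then' }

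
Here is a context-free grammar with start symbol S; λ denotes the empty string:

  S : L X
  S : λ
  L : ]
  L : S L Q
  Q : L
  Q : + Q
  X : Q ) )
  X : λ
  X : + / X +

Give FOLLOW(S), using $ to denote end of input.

{ $, ] }

S is the start symbol, so $ ∈ FOLLOW(S).
In L : S L Q: add FIRST(L Q) = { ] }.
Union: FOLLOW(S) = { $, ] }.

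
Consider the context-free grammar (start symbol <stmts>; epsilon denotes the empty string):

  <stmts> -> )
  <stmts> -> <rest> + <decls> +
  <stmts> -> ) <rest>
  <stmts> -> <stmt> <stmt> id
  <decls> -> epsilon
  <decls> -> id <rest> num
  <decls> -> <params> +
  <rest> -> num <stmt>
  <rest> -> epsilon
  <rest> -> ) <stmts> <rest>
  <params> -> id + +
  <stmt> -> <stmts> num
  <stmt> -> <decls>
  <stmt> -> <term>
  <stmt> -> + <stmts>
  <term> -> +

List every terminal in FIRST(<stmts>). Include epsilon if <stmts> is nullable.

<stmts> -> ) contributes {)}.
From <stmts> -> <rest> + <decls> +: <rest> nullable, take FIRST(<rest>) ∪ {+} = { ), +, num }.
<stmts> -> ) <rest> contributes {)}.
From <stmts> -> <stmt> <stmt> id: <stmt>, <stmt> nullable, take FIRST(<stmt>) ∪ FIRST(<stmt>) ∪ {id} = { ), +, id, num }.
Union: FIRST(<stmts>) = { ), +, id, num }.

{ ), +, id, num }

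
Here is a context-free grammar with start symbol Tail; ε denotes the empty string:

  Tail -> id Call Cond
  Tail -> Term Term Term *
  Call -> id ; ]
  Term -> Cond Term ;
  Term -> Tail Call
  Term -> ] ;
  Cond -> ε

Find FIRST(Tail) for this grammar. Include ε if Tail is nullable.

Tail -> id Call Cond contributes {id}.
From Tail -> Term Term Term *: add FIRST(Term) = { ], id }.
Union: FIRST(Tail) = { ], id }.

{ ], id }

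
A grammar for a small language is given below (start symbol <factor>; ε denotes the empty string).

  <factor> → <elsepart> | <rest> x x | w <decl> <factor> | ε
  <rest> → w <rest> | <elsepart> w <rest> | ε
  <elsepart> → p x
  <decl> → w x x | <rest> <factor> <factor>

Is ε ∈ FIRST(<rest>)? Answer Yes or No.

Yes

<rest> has an ε-production, so <rest> ⇒ ε.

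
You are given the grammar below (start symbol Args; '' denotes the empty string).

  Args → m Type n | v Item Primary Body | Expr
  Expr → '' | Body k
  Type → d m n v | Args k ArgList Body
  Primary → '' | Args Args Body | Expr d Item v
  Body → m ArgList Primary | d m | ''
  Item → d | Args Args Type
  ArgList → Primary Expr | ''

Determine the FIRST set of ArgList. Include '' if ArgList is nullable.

{ d, k, m, v, '' }

From ArgList → Primary Expr: Primary, Expr nullable, take FIRST(Primary) ∪ FIRST(Expr) = { d, k, m, v }; also '' since the whole RHS is nullable.
ArgList → '' contributes ''.
Union: FIRST(ArgList) = { d, k, m, v, '' }.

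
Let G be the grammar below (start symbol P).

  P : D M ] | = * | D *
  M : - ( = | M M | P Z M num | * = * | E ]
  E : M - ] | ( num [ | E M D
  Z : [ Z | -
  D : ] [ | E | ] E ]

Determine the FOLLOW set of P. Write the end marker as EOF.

P is the start symbol, so EOF ∈ FOLLOW(P).
In M : P Z M num: add FIRST(Z M num) = { -, [ }.
Union: FOLLOW(P) = { EOF, -, [ }.

{ EOF, -, [ }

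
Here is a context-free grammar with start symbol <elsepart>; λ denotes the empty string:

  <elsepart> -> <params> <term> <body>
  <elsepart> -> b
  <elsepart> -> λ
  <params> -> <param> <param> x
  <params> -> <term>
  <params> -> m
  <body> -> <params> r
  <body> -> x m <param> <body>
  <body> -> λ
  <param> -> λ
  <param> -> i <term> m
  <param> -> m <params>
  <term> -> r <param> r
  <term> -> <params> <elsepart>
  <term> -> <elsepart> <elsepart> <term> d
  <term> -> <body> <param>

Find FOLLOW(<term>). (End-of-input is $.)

{ $, b, d, i, m, r, x }

In <elsepart> -> <params> <term> <body>: add FIRST(<body>)\{λ} = { b, d, i, m, r, x }.
  Since <body> is nullable, also add FOLLOW(<elsepart>) = { $, b, d, i, m, r, x }.
In <params> -> <term>: <term> is at the end, add FOLLOW(<params>) = { $, b, d, i, m, r, x }.
In <param> -> i <term> m: add FIRST(m) = { m }.
In <term> -> <elsepart> <elsepart> <term> d: add FIRST(d) = { d }.
Union: FOLLOW(<term>) = { $, b, d, i, m, r, x }.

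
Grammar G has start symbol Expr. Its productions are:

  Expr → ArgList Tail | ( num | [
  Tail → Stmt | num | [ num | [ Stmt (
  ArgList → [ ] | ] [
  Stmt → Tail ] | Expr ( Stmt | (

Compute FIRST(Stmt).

From Stmt → Tail ]: add FIRST(Tail) = { (, [, ], num }.
From Stmt → Expr ( Stmt: add FIRST(Expr) = { (, [, ] }.
Stmt → ( contributes {(}.
Union: FIRST(Stmt) = { (, [, ], num }.

{ (, [, ], num }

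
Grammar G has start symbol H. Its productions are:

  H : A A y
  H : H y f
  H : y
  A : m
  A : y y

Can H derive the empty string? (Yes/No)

No

No nonterminal in this grammar is nullable.
No production of H has an RHS whose symbols are all nullable, so H is not nullable.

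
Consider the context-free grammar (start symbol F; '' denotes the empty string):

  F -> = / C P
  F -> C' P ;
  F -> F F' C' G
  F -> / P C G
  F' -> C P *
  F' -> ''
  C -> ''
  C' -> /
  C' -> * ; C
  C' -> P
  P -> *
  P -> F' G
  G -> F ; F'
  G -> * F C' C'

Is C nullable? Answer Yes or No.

C has an ''-production, so C ⇒ ''.

Yes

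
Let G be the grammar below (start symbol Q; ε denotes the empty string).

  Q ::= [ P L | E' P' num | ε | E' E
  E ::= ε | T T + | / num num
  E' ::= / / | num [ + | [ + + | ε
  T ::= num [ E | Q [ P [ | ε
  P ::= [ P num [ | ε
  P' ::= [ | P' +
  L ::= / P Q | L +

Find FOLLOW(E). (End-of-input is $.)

{ $, +, /, [, num }

In Q ::= E' E: E is at the end, add FOLLOW(Q) = { $, +, [ }.
In T ::= num [ E: E is at the end, add FOLLOW(T) = { +, /, [, num }.
Union: FOLLOW(E) = { $, +, /, [, num }.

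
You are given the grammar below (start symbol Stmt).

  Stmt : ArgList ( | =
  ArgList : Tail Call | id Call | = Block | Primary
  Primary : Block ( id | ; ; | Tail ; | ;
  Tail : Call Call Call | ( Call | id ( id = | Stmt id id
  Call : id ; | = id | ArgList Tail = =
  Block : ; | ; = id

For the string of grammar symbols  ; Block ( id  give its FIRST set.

; is a terminal; add {;} and stop.

{ ; }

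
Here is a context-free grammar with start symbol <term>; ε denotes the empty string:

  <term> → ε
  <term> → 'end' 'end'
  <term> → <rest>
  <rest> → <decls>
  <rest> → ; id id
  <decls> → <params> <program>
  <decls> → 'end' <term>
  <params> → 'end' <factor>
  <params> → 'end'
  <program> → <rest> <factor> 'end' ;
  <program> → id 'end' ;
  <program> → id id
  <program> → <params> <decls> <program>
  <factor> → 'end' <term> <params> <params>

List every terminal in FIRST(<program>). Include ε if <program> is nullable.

From <program> → <rest> <factor> 'end' ;: add FIRST(<rest>) = { 'end', ; }.
<program> → id 'end' ; contributes {id}.
<program> → id id contributes {id}.
From <program> → <params> <decls> <program>: add FIRST(<params>) = { 'end' }.
Union: FIRST(<program>) = { 'end', ;, id }.

{ 'end', ;, id }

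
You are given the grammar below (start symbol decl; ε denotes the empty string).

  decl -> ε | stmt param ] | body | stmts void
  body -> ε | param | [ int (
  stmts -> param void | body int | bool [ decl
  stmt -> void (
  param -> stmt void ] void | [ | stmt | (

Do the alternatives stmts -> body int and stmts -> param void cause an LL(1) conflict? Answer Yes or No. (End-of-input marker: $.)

Yes

FIRST(body int) = { (, [, int, void } and FIRST(param void) = { (, [, void }.
Both contain (, so the two alternatives are not disjoint — LL(1) conflict.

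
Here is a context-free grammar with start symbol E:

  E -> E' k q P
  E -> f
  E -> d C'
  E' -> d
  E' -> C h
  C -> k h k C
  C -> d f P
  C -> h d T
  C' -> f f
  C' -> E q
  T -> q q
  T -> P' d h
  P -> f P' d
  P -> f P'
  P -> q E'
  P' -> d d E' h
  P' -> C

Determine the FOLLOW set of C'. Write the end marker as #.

{ #, q }

In E -> d C': C' is at the end, add FOLLOW(E) = { #, q }.
Union: FOLLOW(C') = { #, q }.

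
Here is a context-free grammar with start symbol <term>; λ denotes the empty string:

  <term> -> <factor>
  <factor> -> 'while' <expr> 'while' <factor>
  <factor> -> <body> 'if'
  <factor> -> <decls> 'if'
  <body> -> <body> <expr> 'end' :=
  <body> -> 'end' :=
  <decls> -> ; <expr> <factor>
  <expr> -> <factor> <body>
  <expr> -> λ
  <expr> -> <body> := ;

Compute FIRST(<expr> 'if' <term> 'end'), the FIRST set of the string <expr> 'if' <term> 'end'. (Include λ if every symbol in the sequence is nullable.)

Add FIRST(<expr>)\{λ} = { 'end', 'while', ; }; <expr> is nullable, continue.
'if' is a terminal; add {'if'} and stop.

{ 'end', 'if', 'while', ; }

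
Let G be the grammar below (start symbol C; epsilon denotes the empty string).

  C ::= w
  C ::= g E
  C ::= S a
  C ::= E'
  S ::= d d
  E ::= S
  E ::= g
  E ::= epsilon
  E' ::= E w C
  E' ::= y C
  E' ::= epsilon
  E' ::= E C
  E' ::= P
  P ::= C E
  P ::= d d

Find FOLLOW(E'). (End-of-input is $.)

In C ::= E': E' is at the end, add FOLLOW(C) = { $, d, g }.
Union: FOLLOW(E') = { $, d, g }.

{ $, d, g }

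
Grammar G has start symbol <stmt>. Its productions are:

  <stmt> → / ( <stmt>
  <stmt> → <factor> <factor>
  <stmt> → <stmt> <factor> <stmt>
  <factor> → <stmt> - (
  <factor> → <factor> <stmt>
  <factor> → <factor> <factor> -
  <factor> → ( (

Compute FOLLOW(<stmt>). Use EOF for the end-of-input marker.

<stmt> is the start symbol, so EOF ∈ FOLLOW(<stmt>).
In <stmt> → / ( <stmt>: <stmt> is at the end, add FOLLOW(<stmt>) = { EOF, (, -, / }.
In <stmt> → <stmt> <factor> <stmt>: add FIRST(<factor> <stmt>) = { (, / }.
In <stmt> → <stmt> <factor> <stmt>: <stmt> is at the end, add FOLLOW(<stmt>) = { EOF, (, -, / }.
In <factor> → <stmt> - (: add FIRST(- () = { - }.
In <factor> → <factor> <stmt>: <stmt> is at the end, add FOLLOW(<factor>) = { EOF, (, -, / }.
Union: FOLLOW(<stmt>) = { EOF, (, -, / }.

{ EOF, (, -, / }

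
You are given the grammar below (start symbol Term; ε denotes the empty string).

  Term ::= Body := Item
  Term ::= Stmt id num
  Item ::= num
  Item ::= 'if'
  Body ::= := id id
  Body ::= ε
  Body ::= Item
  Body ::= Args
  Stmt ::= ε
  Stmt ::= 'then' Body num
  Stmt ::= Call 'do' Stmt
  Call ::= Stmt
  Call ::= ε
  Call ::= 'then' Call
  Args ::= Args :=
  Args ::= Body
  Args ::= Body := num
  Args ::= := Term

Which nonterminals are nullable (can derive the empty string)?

{ Args, Body, Call, Stmt }

Directly nullable (have an ε-production): Body, Stmt, Call.
Args ::= Body with every symbol nullable, so Args is nullable.
No other nonterminal has a production whose RHS symbols are all nullable.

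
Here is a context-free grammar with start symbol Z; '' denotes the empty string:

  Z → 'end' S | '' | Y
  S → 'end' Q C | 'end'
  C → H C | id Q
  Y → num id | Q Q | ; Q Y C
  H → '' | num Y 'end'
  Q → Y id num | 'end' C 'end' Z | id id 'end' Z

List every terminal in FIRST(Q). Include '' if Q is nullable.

{ 'end', ;, id, num }

From Q → Y id num: add FIRST(Y) = { 'end', ;, id, num }.
Q → 'end' C 'end' Z contributes {'end'}.
Q → id id 'end' Z contributes {id}.
Union: FIRST(Q) = { 'end', ;, id, num }.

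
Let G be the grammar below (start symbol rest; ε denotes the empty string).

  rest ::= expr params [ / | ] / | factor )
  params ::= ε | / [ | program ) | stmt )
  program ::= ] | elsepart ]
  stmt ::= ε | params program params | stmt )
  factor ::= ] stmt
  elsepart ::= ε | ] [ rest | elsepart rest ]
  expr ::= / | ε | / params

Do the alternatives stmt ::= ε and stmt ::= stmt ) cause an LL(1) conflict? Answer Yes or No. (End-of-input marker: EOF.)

FIRST(ε) = { ε } and FIRST(stmt )) = { ), /, [, ] }.
The first alternative is nullable and FOLLOW(stmt) = { ) } shares ) with FIRST of the second — conflict.

Yes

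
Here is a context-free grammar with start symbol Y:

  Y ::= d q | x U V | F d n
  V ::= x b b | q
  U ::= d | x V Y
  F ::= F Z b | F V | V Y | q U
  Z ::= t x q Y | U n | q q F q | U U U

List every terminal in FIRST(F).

{ q, x }

From F ::= F Z b: add FIRST(F) = { q, x }.
From F ::= F V: add FIRST(F) = { q, x }.
From F ::= V Y: add FIRST(V) = { q, x }.
F ::= q U contributes {q}.
Union: FIRST(F) = { q, x }.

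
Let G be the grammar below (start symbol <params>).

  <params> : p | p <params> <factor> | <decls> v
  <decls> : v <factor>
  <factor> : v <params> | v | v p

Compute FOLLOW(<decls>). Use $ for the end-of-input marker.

{ v }

In <params> : <decls> v: add FIRST(v) = { v }.
Union: FOLLOW(<decls>) = { v }.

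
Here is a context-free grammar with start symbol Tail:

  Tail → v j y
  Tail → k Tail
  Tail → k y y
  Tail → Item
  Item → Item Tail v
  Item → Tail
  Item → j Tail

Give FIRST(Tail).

Tail → v j y contributes {v}.
Tail → k Tail contributes {k}.
Tail → k y y contributes {k}.
From Tail → Item: add FIRST(Item) = { j, k, v }.
Union: FIRST(Tail) = { j, k, v }.

{ j, k, v }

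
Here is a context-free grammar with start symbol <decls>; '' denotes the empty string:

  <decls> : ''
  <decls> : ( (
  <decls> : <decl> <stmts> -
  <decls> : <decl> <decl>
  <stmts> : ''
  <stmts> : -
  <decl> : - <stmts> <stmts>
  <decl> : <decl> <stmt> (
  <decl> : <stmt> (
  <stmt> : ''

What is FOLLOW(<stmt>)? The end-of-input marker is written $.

{ ( }

In <decl> : <decl> <stmt> (: add FIRST(() = { ( }.
In <decl> : <stmt> (: add FIRST(() = { ( }.
Union: FOLLOW(<stmt>) = { ( }.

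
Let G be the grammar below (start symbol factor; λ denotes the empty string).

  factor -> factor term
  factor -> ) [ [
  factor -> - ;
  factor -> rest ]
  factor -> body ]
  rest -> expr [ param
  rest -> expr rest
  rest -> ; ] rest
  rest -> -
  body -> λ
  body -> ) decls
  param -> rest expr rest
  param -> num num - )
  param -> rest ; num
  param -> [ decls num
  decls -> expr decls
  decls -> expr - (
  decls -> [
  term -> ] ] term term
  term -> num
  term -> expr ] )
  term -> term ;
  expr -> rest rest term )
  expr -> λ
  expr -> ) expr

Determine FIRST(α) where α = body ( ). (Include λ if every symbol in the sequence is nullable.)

{ (, ) }

Add FIRST(body)\{λ} = { ) }; body is nullable, continue.
( is a terminal; add {(} and stop.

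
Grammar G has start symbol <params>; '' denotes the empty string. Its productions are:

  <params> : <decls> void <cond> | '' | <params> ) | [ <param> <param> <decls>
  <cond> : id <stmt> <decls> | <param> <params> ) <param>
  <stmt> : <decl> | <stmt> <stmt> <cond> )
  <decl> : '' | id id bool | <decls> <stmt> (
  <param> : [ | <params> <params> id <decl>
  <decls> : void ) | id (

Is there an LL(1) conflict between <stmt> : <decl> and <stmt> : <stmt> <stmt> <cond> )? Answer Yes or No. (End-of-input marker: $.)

FIRST(<decl>) = { id, void, '' } and FIRST(<stmt> <stmt> <cond> )) = { ), [, id, void }.
Both contain id, so the two alternatives are not disjoint — LL(1) conflict.

Yes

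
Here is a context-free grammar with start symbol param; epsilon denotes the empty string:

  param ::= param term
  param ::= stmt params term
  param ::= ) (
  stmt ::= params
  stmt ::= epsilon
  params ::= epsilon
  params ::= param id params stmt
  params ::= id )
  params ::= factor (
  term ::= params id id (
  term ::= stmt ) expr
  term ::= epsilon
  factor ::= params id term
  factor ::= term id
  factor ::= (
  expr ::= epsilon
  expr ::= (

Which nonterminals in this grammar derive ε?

Directly nullable (have an epsilon-production): stmt, params, term, expr.
param ::= param term with every symbol nullable, so param is nullable.
No other nonterminal has a production whose RHS symbols are all nullable.

{ expr, param, params, stmt, term }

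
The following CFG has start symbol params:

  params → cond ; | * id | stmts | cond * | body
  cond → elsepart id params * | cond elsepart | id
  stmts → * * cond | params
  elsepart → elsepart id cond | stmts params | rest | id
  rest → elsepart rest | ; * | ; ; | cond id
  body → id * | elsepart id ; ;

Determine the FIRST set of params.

{ *, ;, id }

From params → cond ;: add FIRST(cond) = { *, ;, id }.
params → * id contributes {*}.
From params → stmts: add FIRST(stmts) = { *, ;, id }.
From params → cond *: add FIRST(cond) = { *, ;, id }.
From params → body: add FIRST(body) = { *, ;, id }.
Union: FIRST(params) = { *, ;, id }.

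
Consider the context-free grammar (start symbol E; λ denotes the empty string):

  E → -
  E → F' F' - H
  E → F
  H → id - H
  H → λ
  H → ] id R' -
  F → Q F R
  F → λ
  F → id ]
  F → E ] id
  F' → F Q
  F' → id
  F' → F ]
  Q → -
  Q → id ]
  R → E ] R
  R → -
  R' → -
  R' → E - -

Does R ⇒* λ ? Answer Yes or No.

Nullable nonterminals: E, F, H.
No production of R has an RHS whose symbols are all nullable, so R is not nullable.

No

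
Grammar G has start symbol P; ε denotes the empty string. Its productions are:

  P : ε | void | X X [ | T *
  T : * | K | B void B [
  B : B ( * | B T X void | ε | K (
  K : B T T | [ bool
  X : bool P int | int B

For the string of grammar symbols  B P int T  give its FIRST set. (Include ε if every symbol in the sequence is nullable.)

{ (, *, [, bool, int, void }

Add FIRST(B)\{ε} = { (, *, [, void }; B is nullable, continue.
Add FIRST(P)\{ε} = { (, *, [, bool, int, void }; P is nullable, continue.
int is a terminal; add {int} and stop.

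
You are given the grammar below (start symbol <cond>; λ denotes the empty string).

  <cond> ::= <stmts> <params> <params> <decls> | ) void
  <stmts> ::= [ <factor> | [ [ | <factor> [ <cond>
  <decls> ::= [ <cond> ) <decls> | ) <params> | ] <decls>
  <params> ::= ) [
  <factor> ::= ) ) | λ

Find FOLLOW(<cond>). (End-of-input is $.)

<cond> is the start symbol, so $ ∈ FOLLOW(<cond>).
In <stmts> ::= <factor> [ <cond>: <cond> is at the end, add FOLLOW(<stmts>) = { ) }.
In <decls> ::= [ <cond> ) <decls>: add FIRST() <decls>) = { ) }.
Union: FOLLOW(<cond>) = { $, ) }.

{ $, ) }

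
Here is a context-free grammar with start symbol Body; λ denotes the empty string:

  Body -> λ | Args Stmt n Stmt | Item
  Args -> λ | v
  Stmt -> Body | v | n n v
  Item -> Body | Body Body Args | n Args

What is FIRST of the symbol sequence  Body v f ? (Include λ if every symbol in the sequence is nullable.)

{ n, v }

Add FIRST(Body)\{λ} = { n, v }; Body is nullable, continue.
v is a terminal; add {v} and stop.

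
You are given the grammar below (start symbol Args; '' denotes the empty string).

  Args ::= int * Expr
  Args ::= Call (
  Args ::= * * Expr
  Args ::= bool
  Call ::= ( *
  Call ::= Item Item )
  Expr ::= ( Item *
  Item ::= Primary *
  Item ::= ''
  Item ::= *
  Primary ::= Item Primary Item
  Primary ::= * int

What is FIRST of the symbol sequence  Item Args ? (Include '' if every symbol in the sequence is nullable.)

{ (, ), *, bool, int }

Add FIRST(Item)\{''} = { * }; Item is nullable, continue.
Add FIRST(Args) = { (, ), *, bool, int }; Args is not nullable, stop.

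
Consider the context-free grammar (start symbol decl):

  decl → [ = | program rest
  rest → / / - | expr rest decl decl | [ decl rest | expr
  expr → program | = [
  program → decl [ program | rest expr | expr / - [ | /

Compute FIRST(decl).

{ /, =, [ }

decl → [ = contributes {[}.
From decl → program rest: add FIRST(program) = { /, =, [ }.
Union: FIRST(decl) = { /, =, [ }.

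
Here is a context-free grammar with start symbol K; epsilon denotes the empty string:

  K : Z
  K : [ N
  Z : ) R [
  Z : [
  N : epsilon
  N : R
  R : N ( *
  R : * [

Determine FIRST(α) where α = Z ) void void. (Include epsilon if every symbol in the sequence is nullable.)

Add FIRST(Z) = { ), [ }; Z is not nullable, stop.

{ ), [ }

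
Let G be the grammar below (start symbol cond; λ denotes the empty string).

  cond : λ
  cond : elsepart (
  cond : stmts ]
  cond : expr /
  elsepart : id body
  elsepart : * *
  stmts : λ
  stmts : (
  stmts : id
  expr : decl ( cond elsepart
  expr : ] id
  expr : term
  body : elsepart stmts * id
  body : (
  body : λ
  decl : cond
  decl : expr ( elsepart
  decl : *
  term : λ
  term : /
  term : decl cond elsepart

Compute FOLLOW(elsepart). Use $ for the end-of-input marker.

In cond : elsepart (: add FIRST(() = { ( }.
In expr : decl ( cond elsepart: elsepart is at the end, add FOLLOW(expr) = { (, / }.
In body : elsepart stmts * id: add FIRST(stmts * id) = { (, *, id }.
In decl : expr ( elsepart: elsepart is at the end, add FOLLOW(decl) = { (, *, /, ], id }.
In term : decl cond elsepart: elsepart is at the end, add FOLLOW(term) = { (, / }.
Union: FOLLOW(elsepart) = { (, *, /, ], id }.

{ (, *, /, ], id }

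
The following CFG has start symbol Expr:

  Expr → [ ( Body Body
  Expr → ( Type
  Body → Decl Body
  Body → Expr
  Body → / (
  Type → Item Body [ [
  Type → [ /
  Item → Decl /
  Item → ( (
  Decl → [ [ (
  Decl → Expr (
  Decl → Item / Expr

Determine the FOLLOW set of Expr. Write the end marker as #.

Expr is the start symbol, so # ∈ FOLLOW(Expr).
In Body → Expr: Expr is at the end, add FOLLOW(Body) = { #, (, /, [ }.
In Decl → Expr (: add FIRST(() = { ( }.
In Decl → Item / Expr: Expr is at the end, add FOLLOW(Decl) = { (, /, [ }.
Union: FOLLOW(Expr) = { #, (, /, [ }.

{ #, (, /, [ }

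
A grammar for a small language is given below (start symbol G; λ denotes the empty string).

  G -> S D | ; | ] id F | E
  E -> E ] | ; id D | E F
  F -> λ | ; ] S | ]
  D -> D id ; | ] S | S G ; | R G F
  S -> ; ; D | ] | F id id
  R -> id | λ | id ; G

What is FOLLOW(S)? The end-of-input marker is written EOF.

{ EOF, ;, ], id }

In G -> S D: add FIRST(D) = { ;, ], id }.
In F -> ; ] S: S is at the end, add FOLLOW(F) = { EOF, ;, ], id }.
In D -> ] S: S is at the end, add FOLLOW(D) = { EOF, ;, ], id }.
In D -> S G ;: add FIRST(G ;) = { ;, ], id }.
Union: FOLLOW(S) = { EOF, ;, ], id }.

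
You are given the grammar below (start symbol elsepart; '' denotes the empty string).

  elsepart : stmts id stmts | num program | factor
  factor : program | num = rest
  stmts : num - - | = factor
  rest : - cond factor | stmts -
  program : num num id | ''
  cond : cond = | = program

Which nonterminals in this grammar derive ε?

Directly nullable (have an ''-production): program.
elsepart : factor with every symbol nullable, so elsepart is nullable.
factor : program with every symbol nullable, so factor is nullable.
No other nonterminal has a production whose RHS symbols are all nullable.

{ elsepart, factor, program }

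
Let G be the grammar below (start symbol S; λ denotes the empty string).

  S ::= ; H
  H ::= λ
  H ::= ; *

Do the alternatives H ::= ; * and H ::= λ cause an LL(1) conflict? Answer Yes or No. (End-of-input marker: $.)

FIRST(; *) = { ; } and FIRST(λ) = { λ }.
The second is nullable but FOLLOW(H) = { $ } is disjoint from FIRST of the first.

No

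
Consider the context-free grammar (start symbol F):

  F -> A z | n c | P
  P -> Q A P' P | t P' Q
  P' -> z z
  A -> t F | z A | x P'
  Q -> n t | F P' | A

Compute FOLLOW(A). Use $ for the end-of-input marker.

In F -> A z: add FIRST(z) = { z }.
In P -> Q A P' P: add FIRST(P' P) = { z }.
In A -> z A: A is at the end, add FOLLOW(A) = { $, t, x, z }.
In Q -> A: A is at the end, add FOLLOW(Q) = { $, t, x, z }.
Union: FOLLOW(A) = { $, t, x, z }.

{ $, t, x, z }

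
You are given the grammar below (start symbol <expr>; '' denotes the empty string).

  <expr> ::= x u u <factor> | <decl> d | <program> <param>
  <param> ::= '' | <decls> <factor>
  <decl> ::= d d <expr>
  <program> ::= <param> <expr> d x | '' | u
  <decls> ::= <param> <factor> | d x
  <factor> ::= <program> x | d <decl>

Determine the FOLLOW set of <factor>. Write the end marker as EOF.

In <expr> ::= x u u <factor>: <factor> is at the end, add FOLLOW(<expr>) = { EOF, d, u, x }.
In <param> ::= <decls> <factor>: <factor> is at the end, add FOLLOW(<param>) = { EOF, d, u, x }.
In <decls> ::= <param> <factor>: <factor> is at the end, add FOLLOW(<decls>) = { d, u, x }.
Union: FOLLOW(<factor>) = { EOF, d, u, x }.

{ EOF, d, u, x }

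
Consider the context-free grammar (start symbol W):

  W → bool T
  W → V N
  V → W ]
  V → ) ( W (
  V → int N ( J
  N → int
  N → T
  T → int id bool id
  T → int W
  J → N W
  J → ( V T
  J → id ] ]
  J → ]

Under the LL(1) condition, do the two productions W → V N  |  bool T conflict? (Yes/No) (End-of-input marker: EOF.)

FIRST(V N) = { ), bool, int } and FIRST(bool T) = { bool }.
Both contain bool, so the two alternatives are not disjoint — LL(1) conflict.

Yes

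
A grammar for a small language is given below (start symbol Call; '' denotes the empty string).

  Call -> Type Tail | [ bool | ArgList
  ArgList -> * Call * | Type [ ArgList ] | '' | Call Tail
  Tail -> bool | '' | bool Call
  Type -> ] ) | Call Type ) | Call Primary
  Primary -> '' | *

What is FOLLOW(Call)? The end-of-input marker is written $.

{ $, ), *, [, ], bool }

Call is the start symbol, so $ ∈ FOLLOW(Call).
In ArgList -> * Call *: add FIRST(*) = { * }.
In ArgList -> Call Tail: add FIRST(Tail)\{''} = { bool }.
  Since Tail is nullable, also add FOLLOW(ArgList) = { $, ), *, [, ], bool }.
In Tail -> bool Call: Call is at the end, add FOLLOW(Tail) = { $, ), *, [, ], bool }.
In Type -> Call Type ): add FIRST(Type )) = { ), *, [, ], bool }.
In Type -> Call Primary: add FIRST(Primary)\{''} = { * }.
  Since Primary is nullable, also add FOLLOW(Type) = { $, ), *, [, ], bool }.
Union: FOLLOW(Call) = { $, ), *, [, ], bool }.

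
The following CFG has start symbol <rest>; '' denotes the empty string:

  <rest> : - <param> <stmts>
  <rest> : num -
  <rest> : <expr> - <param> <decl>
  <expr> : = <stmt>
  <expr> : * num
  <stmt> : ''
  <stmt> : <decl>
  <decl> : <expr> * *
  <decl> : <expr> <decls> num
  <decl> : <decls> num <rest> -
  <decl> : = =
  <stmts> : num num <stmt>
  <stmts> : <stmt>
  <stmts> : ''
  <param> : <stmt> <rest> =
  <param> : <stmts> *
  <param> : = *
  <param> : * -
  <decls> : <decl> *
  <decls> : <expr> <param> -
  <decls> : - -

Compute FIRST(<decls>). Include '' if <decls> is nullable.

{ *, -, = }

From <decls> : <decl> *: add FIRST(<decl>) = { *, -, = }.
From <decls> : <expr> <param> -: add FIRST(<expr>) = { *, = }.
<decls> : - - contributes {-}.
Union: FIRST(<decls>) = { *, -, = }.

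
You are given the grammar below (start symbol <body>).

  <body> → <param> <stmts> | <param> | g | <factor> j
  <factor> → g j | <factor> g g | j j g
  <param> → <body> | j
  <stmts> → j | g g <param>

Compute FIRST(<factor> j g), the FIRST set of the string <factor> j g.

{ g, j }

Add FIRST(<factor>) = { g, j }; <factor> is not nullable, stop.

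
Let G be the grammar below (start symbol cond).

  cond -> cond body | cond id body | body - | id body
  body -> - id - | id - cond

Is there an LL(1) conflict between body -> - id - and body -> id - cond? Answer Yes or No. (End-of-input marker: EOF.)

FIRST(- id -) = { - } and FIRST(id - cond) = { id }.
The FIRST sets are disjoint and neither alternative is nullable — no conflict.

No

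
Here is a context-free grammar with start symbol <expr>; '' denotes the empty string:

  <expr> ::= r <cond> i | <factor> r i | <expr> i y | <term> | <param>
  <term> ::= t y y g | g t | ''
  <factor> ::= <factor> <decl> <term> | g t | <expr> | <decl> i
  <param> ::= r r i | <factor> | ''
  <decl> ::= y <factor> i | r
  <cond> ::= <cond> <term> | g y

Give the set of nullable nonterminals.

{ <expr>, <factor>, <param>, <term> }

Directly nullable (have an ''-production): <term>, <param>.
<expr> ::= <term> with every symbol nullable, so <expr> is nullable.
<factor> ::= <expr> with every symbol nullable, so <factor> is nullable.
No other nonterminal has a production whose RHS symbols are all nullable.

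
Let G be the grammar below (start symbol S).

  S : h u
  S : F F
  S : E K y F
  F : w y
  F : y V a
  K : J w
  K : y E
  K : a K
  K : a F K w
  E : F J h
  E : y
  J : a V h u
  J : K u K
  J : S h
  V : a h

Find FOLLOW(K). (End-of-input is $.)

In S : E K y F: add FIRST(y F) = { y }.
In K : a K: K is at the end, add FOLLOW(K) = { h, u, w, y }.
In K : a F K w: add FIRST(w) = { w }.
In J : K u K: add FIRST(u K) = { u }.
In J : K u K: K is at the end, add FOLLOW(J) = { h, w }.
Union: FOLLOW(K) = { h, u, w, y }.

{ h, u, w, y }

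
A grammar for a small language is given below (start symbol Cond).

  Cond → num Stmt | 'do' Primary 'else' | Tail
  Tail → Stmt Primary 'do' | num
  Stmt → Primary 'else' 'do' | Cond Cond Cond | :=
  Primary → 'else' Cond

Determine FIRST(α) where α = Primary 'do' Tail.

{ 'else' }

Add FIRST(Primary) = { 'else' }; Primary is not nullable, stop.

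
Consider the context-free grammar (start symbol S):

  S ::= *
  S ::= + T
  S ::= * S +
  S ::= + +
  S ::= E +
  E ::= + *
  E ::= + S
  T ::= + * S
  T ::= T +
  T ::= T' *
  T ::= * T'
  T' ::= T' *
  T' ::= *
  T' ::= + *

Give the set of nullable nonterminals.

No nonterminal has an empty production or an RHS whose symbols are all nullable.

{ } (none)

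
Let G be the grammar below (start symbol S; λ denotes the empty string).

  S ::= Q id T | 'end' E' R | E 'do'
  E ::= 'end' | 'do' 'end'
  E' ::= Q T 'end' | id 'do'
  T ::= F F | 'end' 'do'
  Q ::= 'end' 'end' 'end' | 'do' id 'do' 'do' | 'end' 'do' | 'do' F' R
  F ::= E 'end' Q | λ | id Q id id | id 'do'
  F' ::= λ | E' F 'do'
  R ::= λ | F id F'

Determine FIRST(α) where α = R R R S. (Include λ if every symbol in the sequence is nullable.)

Add FIRST(R)\{λ} = { 'do', 'end', id }; R is nullable, continue.
Add FIRST(R)\{λ} = { 'do', 'end', id }; R is nullable, continue.
Add FIRST(R)\{λ} = { 'do', 'end', id }; R is nullable, continue.
Add FIRST(S) = { 'do', 'end' }; S is not nullable, stop.

{ 'do', 'end', id }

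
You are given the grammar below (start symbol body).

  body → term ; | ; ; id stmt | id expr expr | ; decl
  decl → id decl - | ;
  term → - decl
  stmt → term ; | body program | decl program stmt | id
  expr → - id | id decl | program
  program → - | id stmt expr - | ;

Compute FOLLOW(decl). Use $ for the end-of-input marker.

{ $, -, ;, id }

In body → ; decl: decl is at the end, add FOLLOW(body) = { $, -, ;, id }.
In decl → id decl -: add FIRST(-) = { - }.
In term → - decl: decl is at the end, add FOLLOW(term) = { ; }.
In stmt → decl program stmt: add FIRST(program stmt) = { -, ;, id }.
In expr → id decl: decl is at the end, add FOLLOW(expr) = { $, -, ;, id }.
Union: FOLLOW(decl) = { $, -, ;, id }.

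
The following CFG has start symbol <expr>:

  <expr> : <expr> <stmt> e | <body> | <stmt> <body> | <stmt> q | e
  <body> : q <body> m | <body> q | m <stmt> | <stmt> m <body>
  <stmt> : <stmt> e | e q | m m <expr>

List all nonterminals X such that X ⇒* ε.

{ } (none)

No nonterminal has an empty production or an RHS whose symbols are all nullable.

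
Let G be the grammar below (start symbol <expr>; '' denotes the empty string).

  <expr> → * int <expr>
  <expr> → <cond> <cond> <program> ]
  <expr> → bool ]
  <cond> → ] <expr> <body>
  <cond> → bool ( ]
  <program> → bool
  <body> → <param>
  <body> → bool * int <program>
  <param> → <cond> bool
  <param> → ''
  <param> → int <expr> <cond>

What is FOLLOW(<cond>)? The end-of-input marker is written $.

In <expr> → <cond> <cond> <program> ]: add FIRST(<cond> <program> ]) = { ], bool }.
In <expr> → <cond> <cond> <program> ]: add FIRST(<program> ]) = { bool }.
In <param> → <cond> bool: add FIRST(bool) = { bool }.
In <param> → int <expr> <cond>: <cond> is at the end, add FOLLOW(<param>) = { ], bool }.
Union: FOLLOW(<cond>) = { ], bool }.

{ ], bool }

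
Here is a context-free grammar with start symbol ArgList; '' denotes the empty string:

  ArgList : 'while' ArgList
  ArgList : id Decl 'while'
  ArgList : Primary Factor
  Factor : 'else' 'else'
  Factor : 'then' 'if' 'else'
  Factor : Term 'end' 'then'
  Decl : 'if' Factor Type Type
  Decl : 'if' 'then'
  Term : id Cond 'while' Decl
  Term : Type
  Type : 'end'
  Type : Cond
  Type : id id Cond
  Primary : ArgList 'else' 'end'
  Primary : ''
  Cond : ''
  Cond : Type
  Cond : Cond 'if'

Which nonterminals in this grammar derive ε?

{ Cond, Primary, Term, Type }

Directly nullable (have an ''-production): Primary, Cond.
Type : Cond with every symbol nullable, so Type is nullable.
Term : Type with every symbol nullable, so Term is nullable.
No other nonterminal has a production whose RHS symbols are all nullable.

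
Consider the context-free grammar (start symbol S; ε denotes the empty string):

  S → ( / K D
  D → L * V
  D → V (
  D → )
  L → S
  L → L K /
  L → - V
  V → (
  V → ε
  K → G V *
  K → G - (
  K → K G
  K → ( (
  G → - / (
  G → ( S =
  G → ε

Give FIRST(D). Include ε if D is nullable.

{ (, ), - }

From D → L * V: add FIRST(L) = { (, - }.
From D → V (: V nullable, take FIRST(V) ∪ {(} = { ( }.
D → ) contributes {)}.
Union: FIRST(D) = { (, ), - }.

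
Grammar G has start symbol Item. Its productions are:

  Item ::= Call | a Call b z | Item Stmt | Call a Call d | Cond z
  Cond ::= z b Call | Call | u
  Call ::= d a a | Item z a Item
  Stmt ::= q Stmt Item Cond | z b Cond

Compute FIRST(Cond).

{ a, d, u, z }

Cond ::= z b Call contributes {z}.
From Cond ::= Call: add FIRST(Call) = { a, d, u, z }.
Cond ::= u contributes {u}.
Union: FIRST(Cond) = { a, d, u, z }.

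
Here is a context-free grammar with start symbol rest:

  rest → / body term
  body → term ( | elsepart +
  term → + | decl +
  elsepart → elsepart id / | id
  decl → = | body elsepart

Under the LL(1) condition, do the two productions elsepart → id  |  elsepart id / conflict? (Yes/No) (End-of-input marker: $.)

FIRST(id) = { id } and FIRST(elsepart id /) = { id }.
Both contain id, so the two alternatives are not disjoint — LL(1) conflict.

Yes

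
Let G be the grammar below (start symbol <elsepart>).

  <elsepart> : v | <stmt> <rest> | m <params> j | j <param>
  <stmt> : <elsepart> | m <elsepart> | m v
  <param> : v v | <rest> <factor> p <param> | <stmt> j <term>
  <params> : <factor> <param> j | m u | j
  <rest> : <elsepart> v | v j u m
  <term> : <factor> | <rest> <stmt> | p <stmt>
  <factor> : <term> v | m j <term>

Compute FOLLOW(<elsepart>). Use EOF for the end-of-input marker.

{ EOF, j, m, p, v }

<elsepart> is the start symbol, so EOF ∈ FOLLOW(<elsepart>).
In <stmt> : <elsepart>: <elsepart> is at the end, add FOLLOW(<stmt>) = { EOF, j, m, p, v }.
In <stmt> : m <elsepart>: <elsepart> is at the end, add FOLLOW(<stmt>) = { EOF, j, m, p, v }.
In <rest> : <elsepart> v: add FIRST(v) = { v }.
Union: FOLLOW(<elsepart>) = { EOF, j, m, p, v }.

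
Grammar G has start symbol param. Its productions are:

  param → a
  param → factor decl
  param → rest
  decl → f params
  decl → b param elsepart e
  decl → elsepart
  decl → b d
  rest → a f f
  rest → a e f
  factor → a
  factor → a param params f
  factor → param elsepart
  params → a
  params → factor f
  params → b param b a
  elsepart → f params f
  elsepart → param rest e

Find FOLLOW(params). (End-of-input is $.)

{ $, a, b, f }

In decl → f params: params is at the end, add FOLLOW(decl) = { $, a, b, f }.
In factor → a param params f: add FIRST(f) = { f }.
In elsepart → f params f: add FIRST(f) = { f }.
Union: FOLLOW(params) = { $, a, b, f }.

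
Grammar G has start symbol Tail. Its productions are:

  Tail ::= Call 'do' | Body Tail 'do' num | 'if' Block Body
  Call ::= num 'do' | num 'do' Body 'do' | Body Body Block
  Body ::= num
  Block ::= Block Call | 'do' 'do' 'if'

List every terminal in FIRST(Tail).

{ 'if', num }

From Tail ::= Call 'do': add FIRST(Call) = { num }.
From Tail ::= Body Tail 'do' num: add FIRST(Body) = { num }.
Tail ::= 'if' Block Body contributes {'if'}.
Union: FIRST(Tail) = { 'if', num }.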